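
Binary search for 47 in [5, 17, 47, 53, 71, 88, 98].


Step 1: lo=0, hi=6, mid=3, val=53
Step 2: lo=0, hi=2, mid=1, val=17
Step 3: lo=2, hi=2, mid=2, val=47

Found at index 2


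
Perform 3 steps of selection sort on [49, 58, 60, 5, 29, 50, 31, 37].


Initial: [49, 58, 60, 5, 29, 50, 31, 37]
Step 1: min=5 at 3
  Swap: [5, 58, 60, 49, 29, 50, 31, 37]
Step 2: min=29 at 4
  Swap: [5, 29, 60, 49, 58, 50, 31, 37]
Step 3: min=31 at 6
  Swap: [5, 29, 31, 49, 58, 50, 60, 37]

After 3 steps: [5, 29, 31, 49, 58, 50, 60, 37]


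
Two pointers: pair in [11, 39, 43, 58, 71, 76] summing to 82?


lo=0(11)+hi=5(76)=87
lo=0(11)+hi=4(71)=82

Yes: 11+71=82


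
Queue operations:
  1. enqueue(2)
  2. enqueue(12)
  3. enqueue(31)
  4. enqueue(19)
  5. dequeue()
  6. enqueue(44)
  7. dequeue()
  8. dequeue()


enqueue(2) -> [2]
enqueue(12) -> [2, 12]
enqueue(31) -> [2, 12, 31]
enqueue(19) -> [2, 12, 31, 19]
dequeue()->2, [12, 31, 19]
enqueue(44) -> [12, 31, 19, 44]
dequeue()->12, [31, 19, 44]
dequeue()->31, [19, 44]

Final queue: [19, 44]


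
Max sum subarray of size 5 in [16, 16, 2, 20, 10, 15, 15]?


[0:5]: 64
[1:6]: 63
[2:7]: 62

Max: 64 at [0:5]


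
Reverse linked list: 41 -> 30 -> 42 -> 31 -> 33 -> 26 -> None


Step 1: curr=41, set curr.next=prev(None) | reversed so far: 41
Step 2: curr=30, set curr.next=prev(41) | reversed so far: 30 -> 41
Step 3: curr=42, set curr.next=prev(30) | reversed so far: 42 -> 30 -> 41
Step 4: curr=31, set curr.next=prev(42) | reversed so far: 31 -> 42 -> 30 -> 41
Step 5: curr=33, set curr.next=prev(31) | reversed so far: 33 -> 31 -> 42 -> 30 -> 41
Step 6: curr=26, set curr.next=prev(33) | reversed so far: 26 -> 33 -> 31 -> 42 -> 30 -> 41

26 -> 33 -> 31 -> 42 -> 30 -> 41 -> None


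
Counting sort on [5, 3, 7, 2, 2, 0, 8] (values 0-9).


Input: [5, 3, 7, 2, 2, 0, 8]
Counts: [1, 0, 2, 1, 0, 1, 0, 1, 1, 0]

Sorted: [0, 2, 2, 3, 5, 7, 8]


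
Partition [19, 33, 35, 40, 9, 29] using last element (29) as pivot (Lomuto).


Pivot: 29
  19 <= 29: advance i (no swap)
  9 <= 29: swap -> [19, 9, 35, 40, 33, 29]
Place pivot at 2: [19, 9, 29, 40, 33, 35]

Partitioned: [19, 9, 29, 40, 33, 35]


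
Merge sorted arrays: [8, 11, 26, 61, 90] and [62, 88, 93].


Take 8 from A
Take 11 from A
Take 26 from A
Take 61 from A
Take 62 from B
Take 88 from B
Take 90 from A

Merged: [8, 11, 26, 61, 62, 88, 90, 93]


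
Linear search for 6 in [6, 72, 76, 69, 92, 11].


i=0: 6==6 found!

Found at 0, 1 comps


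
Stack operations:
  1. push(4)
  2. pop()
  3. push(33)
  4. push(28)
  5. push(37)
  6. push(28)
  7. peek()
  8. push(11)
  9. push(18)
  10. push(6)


push(4) -> [4]
pop()->4, []
push(33) -> [33]
push(28) -> [33, 28]
push(37) -> [33, 28, 37]
push(28) -> [33, 28, 37, 28]
peek()->28
push(11) -> [33, 28, 37, 28, 11]
push(18) -> [33, 28, 37, 28, 11, 18]
push(6) -> [33, 28, 37, 28, 11, 18, 6]

Final stack: [33, 28, 37, 28, 11, 18, 6]


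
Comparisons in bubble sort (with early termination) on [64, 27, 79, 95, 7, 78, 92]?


Algorithm: bubble sort (with early termination)
Input: [64, 27, 79, 95, 7, 78, 92]
Sorted: [7, 27, 64, 78, 79, 92, 95]

20


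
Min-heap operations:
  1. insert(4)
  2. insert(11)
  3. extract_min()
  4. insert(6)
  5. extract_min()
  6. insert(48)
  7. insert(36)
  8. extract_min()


insert(4) -> [4]
insert(11) -> [4, 11]
extract_min()->4, [11]
insert(6) -> [6, 11]
extract_min()->6, [11]
insert(48) -> [11, 48]
insert(36) -> [11, 48, 36]
extract_min()->11, [36, 48]

Final heap: [36, 48]


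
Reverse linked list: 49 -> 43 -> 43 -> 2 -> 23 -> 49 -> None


Step 1: curr=49, set curr.next=prev(None) | reversed so far: 49
Step 2: curr=43, set curr.next=prev(49) | reversed so far: 43 -> 49
Step 3: curr=43, set curr.next=prev(43) | reversed so far: 43 -> 43 -> 49
Step 4: curr=2, set curr.next=prev(43) | reversed so far: 2 -> 43 -> 43 -> 49
Step 5: curr=23, set curr.next=prev(2) | reversed so far: 23 -> 2 -> 43 -> 43 -> 49
Step 6: curr=49, set curr.next=prev(23) | reversed so far: 49 -> 23 -> 2 -> 43 -> 43 -> 49

49 -> 23 -> 2 -> 43 -> 43 -> 49 -> None


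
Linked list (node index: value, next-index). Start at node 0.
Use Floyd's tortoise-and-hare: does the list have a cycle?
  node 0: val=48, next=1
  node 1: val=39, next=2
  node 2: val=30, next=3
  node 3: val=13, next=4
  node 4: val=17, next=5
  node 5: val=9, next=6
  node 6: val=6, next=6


Floyd's tortoise (slow, +1) and hare (fast, +2):
  init: slow=0, fast=0
  step 1: slow=1, fast=2
  step 2: slow=2, fast=4
  step 3: slow=3, fast=6
  step 4: slow=4, fast=6
  step 5: slow=5, fast=6
  step 6: slow=6, fast=6
  slow == fast at node 6: cycle detected

Cycle: yes


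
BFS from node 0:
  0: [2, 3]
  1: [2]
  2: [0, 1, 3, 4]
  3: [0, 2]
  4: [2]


Visit 0, enqueue [2, 3]
Visit 2, enqueue [1, 4]
Visit 3, enqueue []
Visit 1, enqueue []
Visit 4, enqueue []

BFS order: [0, 2, 3, 1, 4]


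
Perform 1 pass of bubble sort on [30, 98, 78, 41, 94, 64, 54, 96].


Initial: [30, 98, 78, 41, 94, 64, 54, 96]
Pass 1: [30, 78, 41, 94, 64, 54, 96, 98] (6 swaps)

After 1 pass: [30, 78, 41, 94, 64, 54, 96, 98]


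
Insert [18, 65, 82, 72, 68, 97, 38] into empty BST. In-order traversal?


Insert 18: root
Insert 65: R from 18
Insert 82: R from 18 -> R from 65
Insert 72: R from 18 -> R from 65 -> L from 82
Insert 68: R from 18 -> R from 65 -> L from 82 -> L from 72
Insert 97: R from 18 -> R from 65 -> R from 82
Insert 38: R from 18 -> L from 65

In-order: [18, 38, 65, 68, 72, 82, 97]


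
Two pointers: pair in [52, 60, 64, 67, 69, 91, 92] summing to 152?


lo=0(52)+hi=6(92)=144
lo=1(60)+hi=6(92)=152

Yes: 60+92=152


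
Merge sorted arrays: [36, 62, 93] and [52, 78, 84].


Take 36 from A
Take 52 from B
Take 62 from A
Take 78 from B
Take 84 from B

Merged: [36, 52, 62, 78, 84, 93]


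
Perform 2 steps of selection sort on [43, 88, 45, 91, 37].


Initial: [43, 88, 45, 91, 37]
Step 1: min=37 at 4
  Swap: [37, 88, 45, 91, 43]
Step 2: min=43 at 4
  Swap: [37, 43, 45, 91, 88]

After 2 steps: [37, 43, 45, 91, 88]


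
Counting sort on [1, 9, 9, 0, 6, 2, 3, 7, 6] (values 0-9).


Input: [1, 9, 9, 0, 6, 2, 3, 7, 6]
Counts: [1, 1, 1, 1, 0, 0, 2, 1, 0, 2]

Sorted: [0, 1, 2, 3, 6, 6, 7, 9, 9]


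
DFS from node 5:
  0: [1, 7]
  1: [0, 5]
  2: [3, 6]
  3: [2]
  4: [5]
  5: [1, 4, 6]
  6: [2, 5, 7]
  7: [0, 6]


Visit 5, push [6, 4, 1]
Visit 1, push [0]
Visit 0, push [7]
Visit 7, push [6]
Visit 6, push [2]
Visit 2, push [3]
Visit 3, push []
Visit 4, push []

DFS order: [5, 1, 0, 7, 6, 2, 3, 4]


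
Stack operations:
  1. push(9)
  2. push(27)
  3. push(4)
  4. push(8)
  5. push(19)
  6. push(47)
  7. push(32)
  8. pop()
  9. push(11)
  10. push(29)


push(9) -> [9]
push(27) -> [9, 27]
push(4) -> [9, 27, 4]
push(8) -> [9, 27, 4, 8]
push(19) -> [9, 27, 4, 8, 19]
push(47) -> [9, 27, 4, 8, 19, 47]
push(32) -> [9, 27, 4, 8, 19, 47, 32]
pop()->32, [9, 27, 4, 8, 19, 47]
push(11) -> [9, 27, 4, 8, 19, 47, 11]
push(29) -> [9, 27, 4, 8, 19, 47, 11, 29]

Final stack: [9, 27, 4, 8, 19, 47, 11, 29]


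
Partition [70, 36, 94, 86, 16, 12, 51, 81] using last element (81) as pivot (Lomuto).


Pivot: 81
  70 <= 81: advance i (no swap)
  36 <= 81: advance i (no swap)
  16 <= 81: swap -> [70, 36, 16, 86, 94, 12, 51, 81]
  12 <= 81: swap -> [70, 36, 16, 12, 94, 86, 51, 81]
  51 <= 81: swap -> [70, 36, 16, 12, 51, 86, 94, 81]
Place pivot at 5: [70, 36, 16, 12, 51, 81, 94, 86]

Partitioned: [70, 36, 16, 12, 51, 81, 94, 86]


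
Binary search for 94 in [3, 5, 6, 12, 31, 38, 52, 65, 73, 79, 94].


Step 1: lo=0, hi=10, mid=5, val=38
Step 2: lo=6, hi=10, mid=8, val=73
Step 3: lo=9, hi=10, mid=9, val=79
Step 4: lo=10, hi=10, mid=10, val=94

Found at index 10


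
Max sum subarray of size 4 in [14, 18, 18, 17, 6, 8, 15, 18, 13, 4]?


[0:4]: 67
[1:5]: 59
[2:6]: 49
[3:7]: 46
[4:8]: 47
[5:9]: 54
[6:10]: 50

Max: 67 at [0:4]


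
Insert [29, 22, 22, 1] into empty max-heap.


Insert 29: [29]
Insert 22: [29, 22]
Insert 22: [29, 22, 22]
Insert 1: [29, 22, 22, 1]

Final heap: [29, 22, 22, 1]


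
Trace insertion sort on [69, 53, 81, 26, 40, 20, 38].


Initial: [69, 53, 81, 26, 40, 20, 38]
Insert 53: [53, 69, 81, 26, 40, 20, 38]
Insert 81: [53, 69, 81, 26, 40, 20, 38]
Insert 26: [26, 53, 69, 81, 40, 20, 38]
Insert 40: [26, 40, 53, 69, 81, 20, 38]
Insert 20: [20, 26, 40, 53, 69, 81, 38]
Insert 38: [20, 26, 38, 40, 53, 69, 81]

Sorted: [20, 26, 38, 40, 53, 69, 81]


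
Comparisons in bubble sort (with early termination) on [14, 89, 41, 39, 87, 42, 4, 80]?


Algorithm: bubble sort (with early termination)
Input: [14, 89, 41, 39, 87, 42, 4, 80]
Sorted: [4, 14, 39, 41, 42, 80, 87, 89]

28


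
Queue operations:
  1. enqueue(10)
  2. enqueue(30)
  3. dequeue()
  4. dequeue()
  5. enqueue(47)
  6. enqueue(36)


enqueue(10) -> [10]
enqueue(30) -> [10, 30]
dequeue()->10, [30]
dequeue()->30, []
enqueue(47) -> [47]
enqueue(36) -> [47, 36]

Final queue: [47, 36]


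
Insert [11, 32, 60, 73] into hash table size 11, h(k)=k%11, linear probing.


Insert 11: h=0 -> slot 0
Insert 32: h=10 -> slot 10
Insert 60: h=5 -> slot 5
Insert 73: h=7 -> slot 7

Table: [11, None, None, None, None, 60, None, 73, None, None, 32]


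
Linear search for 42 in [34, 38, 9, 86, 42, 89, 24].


i=0: 34!=42
i=1: 38!=42
i=2: 9!=42
i=3: 86!=42
i=4: 42==42 found!

Found at 4, 5 comps


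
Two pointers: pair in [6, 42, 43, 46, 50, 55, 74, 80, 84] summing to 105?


lo=0(6)+hi=8(84)=90
lo=1(42)+hi=8(84)=126
lo=1(42)+hi=7(80)=122
lo=1(42)+hi=6(74)=116
lo=1(42)+hi=5(55)=97
lo=2(43)+hi=5(55)=98
lo=3(46)+hi=5(55)=101
lo=4(50)+hi=5(55)=105

Yes: 50+55=105


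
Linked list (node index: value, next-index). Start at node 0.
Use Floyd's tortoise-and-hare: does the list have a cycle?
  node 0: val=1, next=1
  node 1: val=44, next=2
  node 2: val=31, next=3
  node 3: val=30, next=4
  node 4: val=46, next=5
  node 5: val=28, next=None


Floyd's tortoise (slow, +1) and hare (fast, +2):
  init: slow=0, fast=0
  step 1: slow=1, fast=2
  step 2: slow=2, fast=4
  step 3: fast 4->5->None, no cycle

Cycle: no


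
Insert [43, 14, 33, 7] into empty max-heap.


Insert 43: [43]
Insert 14: [43, 14]
Insert 33: [43, 14, 33]
Insert 7: [43, 14, 33, 7]

Final heap: [43, 14, 33, 7]


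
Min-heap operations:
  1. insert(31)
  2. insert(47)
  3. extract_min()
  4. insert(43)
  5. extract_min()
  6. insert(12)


insert(31) -> [31]
insert(47) -> [31, 47]
extract_min()->31, [47]
insert(43) -> [43, 47]
extract_min()->43, [47]
insert(12) -> [12, 47]

Final heap: [12, 47]


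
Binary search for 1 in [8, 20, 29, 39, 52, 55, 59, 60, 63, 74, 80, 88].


Step 1: lo=0, hi=11, mid=5, val=55
Step 2: lo=0, hi=4, mid=2, val=29
Step 3: lo=0, hi=1, mid=0, val=8

Not found


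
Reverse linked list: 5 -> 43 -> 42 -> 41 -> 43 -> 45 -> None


Step 1: curr=5, set curr.next=prev(None) | reversed so far: 5
Step 2: curr=43, set curr.next=prev(5) | reversed so far: 43 -> 5
Step 3: curr=42, set curr.next=prev(43) | reversed so far: 42 -> 43 -> 5
Step 4: curr=41, set curr.next=prev(42) | reversed so far: 41 -> 42 -> 43 -> 5
Step 5: curr=43, set curr.next=prev(41) | reversed so far: 43 -> 41 -> 42 -> 43 -> 5
Step 6: curr=45, set curr.next=prev(43) | reversed so far: 45 -> 43 -> 41 -> 42 -> 43 -> 5

45 -> 43 -> 41 -> 42 -> 43 -> 5 -> None


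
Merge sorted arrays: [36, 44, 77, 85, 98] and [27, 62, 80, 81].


Take 27 from B
Take 36 from A
Take 44 from A
Take 62 from B
Take 77 from A
Take 80 from B
Take 81 from B

Merged: [27, 36, 44, 62, 77, 80, 81, 85, 98]


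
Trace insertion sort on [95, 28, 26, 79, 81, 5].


Initial: [95, 28, 26, 79, 81, 5]
Insert 28: [28, 95, 26, 79, 81, 5]
Insert 26: [26, 28, 95, 79, 81, 5]
Insert 79: [26, 28, 79, 95, 81, 5]
Insert 81: [26, 28, 79, 81, 95, 5]
Insert 5: [5, 26, 28, 79, 81, 95]

Sorted: [5, 26, 28, 79, 81, 95]


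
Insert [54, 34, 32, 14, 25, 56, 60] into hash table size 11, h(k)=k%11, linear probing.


Insert 54: h=10 -> slot 10
Insert 34: h=1 -> slot 1
Insert 32: h=10, 1 probes -> slot 0
Insert 14: h=3 -> slot 3
Insert 25: h=3, 1 probes -> slot 4
Insert 56: h=1, 1 probes -> slot 2
Insert 60: h=5 -> slot 5

Table: [32, 34, 56, 14, 25, 60, None, None, None, None, 54]


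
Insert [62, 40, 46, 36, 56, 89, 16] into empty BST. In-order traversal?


Insert 62: root
Insert 40: L from 62
Insert 46: L from 62 -> R from 40
Insert 36: L from 62 -> L from 40
Insert 56: L from 62 -> R from 40 -> R from 46
Insert 89: R from 62
Insert 16: L from 62 -> L from 40 -> L from 36

In-order: [16, 36, 40, 46, 56, 62, 89]


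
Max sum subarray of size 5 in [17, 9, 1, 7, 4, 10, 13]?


[0:5]: 38
[1:6]: 31
[2:7]: 35

Max: 38 at [0:5]


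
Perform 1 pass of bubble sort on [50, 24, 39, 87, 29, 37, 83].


Initial: [50, 24, 39, 87, 29, 37, 83]
Pass 1: [24, 39, 50, 29, 37, 83, 87] (5 swaps)

After 1 pass: [24, 39, 50, 29, 37, 83, 87]


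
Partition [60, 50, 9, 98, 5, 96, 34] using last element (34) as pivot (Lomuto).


Pivot: 34
  9 <= 34: swap -> [9, 50, 60, 98, 5, 96, 34]
  5 <= 34: swap -> [9, 5, 60, 98, 50, 96, 34]
Place pivot at 2: [9, 5, 34, 98, 50, 96, 60]

Partitioned: [9, 5, 34, 98, 50, 96, 60]


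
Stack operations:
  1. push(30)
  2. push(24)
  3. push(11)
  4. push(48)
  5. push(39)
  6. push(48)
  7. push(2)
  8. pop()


push(30) -> [30]
push(24) -> [30, 24]
push(11) -> [30, 24, 11]
push(48) -> [30, 24, 11, 48]
push(39) -> [30, 24, 11, 48, 39]
push(48) -> [30, 24, 11, 48, 39, 48]
push(2) -> [30, 24, 11, 48, 39, 48, 2]
pop()->2, [30, 24, 11, 48, 39, 48]

Final stack: [30, 24, 11, 48, 39, 48]


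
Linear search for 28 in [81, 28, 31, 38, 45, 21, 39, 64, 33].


i=0: 81!=28
i=1: 28==28 found!

Found at 1, 2 comps


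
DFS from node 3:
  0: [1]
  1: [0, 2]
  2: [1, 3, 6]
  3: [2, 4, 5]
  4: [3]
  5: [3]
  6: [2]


Visit 3, push [5, 4, 2]
Visit 2, push [6, 1]
Visit 1, push [0]
Visit 0, push []
Visit 6, push []
Visit 4, push []
Visit 5, push []

DFS order: [3, 2, 1, 0, 6, 4, 5]


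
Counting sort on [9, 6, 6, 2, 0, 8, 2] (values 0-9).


Input: [9, 6, 6, 2, 0, 8, 2]
Counts: [1, 0, 2, 0, 0, 0, 2, 0, 1, 1]

Sorted: [0, 2, 2, 6, 6, 8, 9]


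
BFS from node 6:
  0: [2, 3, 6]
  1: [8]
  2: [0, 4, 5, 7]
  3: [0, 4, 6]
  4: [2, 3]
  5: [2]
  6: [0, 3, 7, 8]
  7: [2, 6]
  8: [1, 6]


Visit 6, enqueue [0, 3, 7, 8]
Visit 0, enqueue [2]
Visit 3, enqueue [4]
Visit 7, enqueue []
Visit 8, enqueue [1]
Visit 2, enqueue [5]
Visit 4, enqueue []
Visit 1, enqueue []
Visit 5, enqueue []

BFS order: [6, 0, 3, 7, 8, 2, 4, 1, 5]


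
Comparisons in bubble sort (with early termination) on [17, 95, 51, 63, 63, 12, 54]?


Algorithm: bubble sort (with early termination)
Input: [17, 95, 51, 63, 63, 12, 54]
Sorted: [12, 17, 51, 54, 63, 63, 95]

21


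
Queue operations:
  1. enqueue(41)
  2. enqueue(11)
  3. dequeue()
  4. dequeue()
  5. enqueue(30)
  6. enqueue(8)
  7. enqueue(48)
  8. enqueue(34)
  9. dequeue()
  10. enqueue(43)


enqueue(41) -> [41]
enqueue(11) -> [41, 11]
dequeue()->41, [11]
dequeue()->11, []
enqueue(30) -> [30]
enqueue(8) -> [30, 8]
enqueue(48) -> [30, 8, 48]
enqueue(34) -> [30, 8, 48, 34]
dequeue()->30, [8, 48, 34]
enqueue(43) -> [8, 48, 34, 43]

Final queue: [8, 48, 34, 43]


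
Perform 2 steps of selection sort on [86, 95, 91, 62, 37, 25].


Initial: [86, 95, 91, 62, 37, 25]
Step 1: min=25 at 5
  Swap: [25, 95, 91, 62, 37, 86]
Step 2: min=37 at 4
  Swap: [25, 37, 91, 62, 95, 86]

After 2 steps: [25, 37, 91, 62, 95, 86]


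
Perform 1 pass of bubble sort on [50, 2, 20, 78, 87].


Initial: [50, 2, 20, 78, 87]
Pass 1: [2, 20, 50, 78, 87] (2 swaps)

After 1 pass: [2, 20, 50, 78, 87]


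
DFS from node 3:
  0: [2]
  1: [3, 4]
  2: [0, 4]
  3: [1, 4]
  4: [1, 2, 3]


Visit 3, push [4, 1]
Visit 1, push [4]
Visit 4, push [2]
Visit 2, push [0]
Visit 0, push []

DFS order: [3, 1, 4, 2, 0]


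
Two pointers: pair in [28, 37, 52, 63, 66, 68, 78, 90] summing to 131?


lo=0(28)+hi=7(90)=118
lo=1(37)+hi=7(90)=127
lo=2(52)+hi=7(90)=142
lo=2(52)+hi=6(78)=130
lo=3(63)+hi=6(78)=141
lo=3(63)+hi=5(68)=131

Yes: 63+68=131


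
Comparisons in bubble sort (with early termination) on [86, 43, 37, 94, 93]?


Algorithm: bubble sort (with early termination)
Input: [86, 43, 37, 94, 93]
Sorted: [37, 43, 86, 93, 94]

9


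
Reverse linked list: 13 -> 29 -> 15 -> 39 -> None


Step 1: curr=13, set curr.next=prev(None) | reversed so far: 13
Step 2: curr=29, set curr.next=prev(13) | reversed so far: 29 -> 13
Step 3: curr=15, set curr.next=prev(29) | reversed so far: 15 -> 29 -> 13
Step 4: curr=39, set curr.next=prev(15) | reversed so far: 39 -> 15 -> 29 -> 13

39 -> 15 -> 29 -> 13 -> None


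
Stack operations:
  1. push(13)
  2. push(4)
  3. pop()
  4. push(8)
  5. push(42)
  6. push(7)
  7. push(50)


push(13) -> [13]
push(4) -> [13, 4]
pop()->4, [13]
push(8) -> [13, 8]
push(42) -> [13, 8, 42]
push(7) -> [13, 8, 42, 7]
push(50) -> [13, 8, 42, 7, 50]

Final stack: [13, 8, 42, 7, 50]


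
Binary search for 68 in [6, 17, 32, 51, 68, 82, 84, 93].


Step 1: lo=0, hi=7, mid=3, val=51
Step 2: lo=4, hi=7, mid=5, val=82
Step 3: lo=4, hi=4, mid=4, val=68

Found at index 4


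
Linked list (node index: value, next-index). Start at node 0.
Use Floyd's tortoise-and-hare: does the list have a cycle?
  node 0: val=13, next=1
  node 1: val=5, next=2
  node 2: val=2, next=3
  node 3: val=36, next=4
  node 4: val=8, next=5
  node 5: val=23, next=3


Floyd's tortoise (slow, +1) and hare (fast, +2):
  init: slow=0, fast=0
  step 1: slow=1, fast=2
  step 2: slow=2, fast=4
  step 3: slow=3, fast=3
  slow == fast at node 3: cycle detected

Cycle: yes


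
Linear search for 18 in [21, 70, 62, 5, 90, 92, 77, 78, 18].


i=0: 21!=18
i=1: 70!=18
i=2: 62!=18
i=3: 5!=18
i=4: 90!=18
i=5: 92!=18
i=6: 77!=18
i=7: 78!=18
i=8: 18==18 found!

Found at 8, 9 comps


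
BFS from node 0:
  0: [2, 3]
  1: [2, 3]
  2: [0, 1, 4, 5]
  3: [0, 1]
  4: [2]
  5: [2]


Visit 0, enqueue [2, 3]
Visit 2, enqueue [1, 4, 5]
Visit 3, enqueue []
Visit 1, enqueue []
Visit 4, enqueue []
Visit 5, enqueue []

BFS order: [0, 2, 3, 1, 4, 5]


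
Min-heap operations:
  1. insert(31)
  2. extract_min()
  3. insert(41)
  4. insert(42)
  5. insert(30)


insert(31) -> [31]
extract_min()->31, []
insert(41) -> [41]
insert(42) -> [41, 42]
insert(30) -> [30, 42, 41]

Final heap: [30, 42, 41]


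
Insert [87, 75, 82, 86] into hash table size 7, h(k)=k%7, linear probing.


Insert 87: h=3 -> slot 3
Insert 75: h=5 -> slot 5
Insert 82: h=5, 1 probes -> slot 6
Insert 86: h=2 -> slot 2

Table: [None, None, 86, 87, None, 75, 82]


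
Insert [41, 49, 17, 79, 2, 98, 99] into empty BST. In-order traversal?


Insert 41: root
Insert 49: R from 41
Insert 17: L from 41
Insert 79: R from 41 -> R from 49
Insert 2: L from 41 -> L from 17
Insert 98: R from 41 -> R from 49 -> R from 79
Insert 99: R from 41 -> R from 49 -> R from 79 -> R from 98

In-order: [2, 17, 41, 49, 79, 98, 99]


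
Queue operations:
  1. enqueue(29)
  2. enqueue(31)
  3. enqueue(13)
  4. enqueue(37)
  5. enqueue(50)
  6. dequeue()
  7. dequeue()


enqueue(29) -> [29]
enqueue(31) -> [29, 31]
enqueue(13) -> [29, 31, 13]
enqueue(37) -> [29, 31, 13, 37]
enqueue(50) -> [29, 31, 13, 37, 50]
dequeue()->29, [31, 13, 37, 50]
dequeue()->31, [13, 37, 50]

Final queue: [13, 37, 50]


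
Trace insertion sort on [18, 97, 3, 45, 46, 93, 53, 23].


Initial: [18, 97, 3, 45, 46, 93, 53, 23]
Insert 97: [18, 97, 3, 45, 46, 93, 53, 23]
Insert 3: [3, 18, 97, 45, 46, 93, 53, 23]
Insert 45: [3, 18, 45, 97, 46, 93, 53, 23]
Insert 46: [3, 18, 45, 46, 97, 93, 53, 23]
Insert 93: [3, 18, 45, 46, 93, 97, 53, 23]
Insert 53: [3, 18, 45, 46, 53, 93, 97, 23]
Insert 23: [3, 18, 23, 45, 46, 53, 93, 97]

Sorted: [3, 18, 23, 45, 46, 53, 93, 97]


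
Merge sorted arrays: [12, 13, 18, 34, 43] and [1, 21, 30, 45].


Take 1 from B
Take 12 from A
Take 13 from A
Take 18 from A
Take 21 from B
Take 30 from B
Take 34 from A
Take 43 from A

Merged: [1, 12, 13, 18, 21, 30, 34, 43, 45]


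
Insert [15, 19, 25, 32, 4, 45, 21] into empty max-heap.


Insert 15: [15]
Insert 19: [19, 15]
Insert 25: [25, 15, 19]
Insert 32: [32, 25, 19, 15]
Insert 4: [32, 25, 19, 15, 4]
Insert 45: [45, 25, 32, 15, 4, 19]
Insert 21: [45, 25, 32, 15, 4, 19, 21]

Final heap: [45, 25, 32, 15, 4, 19, 21]


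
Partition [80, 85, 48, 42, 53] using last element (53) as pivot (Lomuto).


Pivot: 53
  48 <= 53: swap -> [48, 85, 80, 42, 53]
  42 <= 53: swap -> [48, 42, 80, 85, 53]
Place pivot at 2: [48, 42, 53, 85, 80]

Partitioned: [48, 42, 53, 85, 80]


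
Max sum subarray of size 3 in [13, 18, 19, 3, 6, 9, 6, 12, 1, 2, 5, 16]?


[0:3]: 50
[1:4]: 40
[2:5]: 28
[3:6]: 18
[4:7]: 21
[5:8]: 27
[6:9]: 19
[7:10]: 15
[8:11]: 8
[9:12]: 23

Max: 50 at [0:3]


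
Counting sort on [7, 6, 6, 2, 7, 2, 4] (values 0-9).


Input: [7, 6, 6, 2, 7, 2, 4]
Counts: [0, 0, 2, 0, 1, 0, 2, 2, 0, 0]

Sorted: [2, 2, 4, 6, 6, 7, 7]


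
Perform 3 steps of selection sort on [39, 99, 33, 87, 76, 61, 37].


Initial: [39, 99, 33, 87, 76, 61, 37]
Step 1: min=33 at 2
  Swap: [33, 99, 39, 87, 76, 61, 37]
Step 2: min=37 at 6
  Swap: [33, 37, 39, 87, 76, 61, 99]
Step 3: min=39 at 2
  Swap: [33, 37, 39, 87, 76, 61, 99]

After 3 steps: [33, 37, 39, 87, 76, 61, 99]


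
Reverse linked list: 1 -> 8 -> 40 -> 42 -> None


Step 1: curr=1, set curr.next=prev(None) | reversed so far: 1
Step 2: curr=8, set curr.next=prev(1) | reversed so far: 8 -> 1
Step 3: curr=40, set curr.next=prev(8) | reversed so far: 40 -> 8 -> 1
Step 4: curr=42, set curr.next=prev(40) | reversed so far: 42 -> 40 -> 8 -> 1

42 -> 40 -> 8 -> 1 -> None


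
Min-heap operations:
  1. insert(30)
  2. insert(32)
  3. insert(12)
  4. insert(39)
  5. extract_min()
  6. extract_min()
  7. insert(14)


insert(30) -> [30]
insert(32) -> [30, 32]
insert(12) -> [12, 32, 30]
insert(39) -> [12, 32, 30, 39]
extract_min()->12, [30, 32, 39]
extract_min()->30, [32, 39]
insert(14) -> [14, 39, 32]

Final heap: [14, 39, 32]


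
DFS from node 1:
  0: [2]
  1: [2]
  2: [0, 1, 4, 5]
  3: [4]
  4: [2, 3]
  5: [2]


Visit 1, push [2]
Visit 2, push [5, 4, 0]
Visit 0, push []
Visit 4, push [3]
Visit 3, push []
Visit 5, push []

DFS order: [1, 2, 0, 4, 3, 5]


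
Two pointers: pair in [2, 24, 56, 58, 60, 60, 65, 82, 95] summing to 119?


lo=0(2)+hi=8(95)=97
lo=1(24)+hi=8(95)=119

Yes: 24+95=119


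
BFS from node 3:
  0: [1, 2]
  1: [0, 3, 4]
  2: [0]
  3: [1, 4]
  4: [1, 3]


Visit 3, enqueue [1, 4]
Visit 1, enqueue [0]
Visit 4, enqueue []
Visit 0, enqueue [2]
Visit 2, enqueue []

BFS order: [3, 1, 4, 0, 2]


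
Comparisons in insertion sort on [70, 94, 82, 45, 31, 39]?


Algorithm: insertion sort
Input: [70, 94, 82, 45, 31, 39]
Sorted: [31, 39, 45, 70, 82, 94]

15


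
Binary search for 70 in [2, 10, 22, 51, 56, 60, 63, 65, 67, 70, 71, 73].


Step 1: lo=0, hi=11, mid=5, val=60
Step 2: lo=6, hi=11, mid=8, val=67
Step 3: lo=9, hi=11, mid=10, val=71
Step 4: lo=9, hi=9, mid=9, val=70

Found at index 9


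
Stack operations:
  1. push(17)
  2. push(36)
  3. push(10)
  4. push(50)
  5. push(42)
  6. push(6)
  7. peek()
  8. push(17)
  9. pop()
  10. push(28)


push(17) -> [17]
push(36) -> [17, 36]
push(10) -> [17, 36, 10]
push(50) -> [17, 36, 10, 50]
push(42) -> [17, 36, 10, 50, 42]
push(6) -> [17, 36, 10, 50, 42, 6]
peek()->6
push(17) -> [17, 36, 10, 50, 42, 6, 17]
pop()->17, [17, 36, 10, 50, 42, 6]
push(28) -> [17, 36, 10, 50, 42, 6, 28]

Final stack: [17, 36, 10, 50, 42, 6, 28]


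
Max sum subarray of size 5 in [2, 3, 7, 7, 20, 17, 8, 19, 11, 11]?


[0:5]: 39
[1:6]: 54
[2:7]: 59
[3:8]: 71
[4:9]: 75
[5:10]: 66

Max: 75 at [4:9]


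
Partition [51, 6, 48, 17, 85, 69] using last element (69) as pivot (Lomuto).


Pivot: 69
  51 <= 69: advance i (no swap)
  6 <= 69: advance i (no swap)
  48 <= 69: advance i (no swap)
  17 <= 69: advance i (no swap)
Place pivot at 4: [51, 6, 48, 17, 69, 85]

Partitioned: [51, 6, 48, 17, 69, 85]


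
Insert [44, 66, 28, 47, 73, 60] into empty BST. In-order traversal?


Insert 44: root
Insert 66: R from 44
Insert 28: L from 44
Insert 47: R from 44 -> L from 66
Insert 73: R from 44 -> R from 66
Insert 60: R from 44 -> L from 66 -> R from 47

In-order: [28, 44, 47, 60, 66, 73]


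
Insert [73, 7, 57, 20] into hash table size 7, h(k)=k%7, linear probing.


Insert 73: h=3 -> slot 3
Insert 7: h=0 -> slot 0
Insert 57: h=1 -> slot 1
Insert 20: h=6 -> slot 6

Table: [7, 57, None, 73, None, None, 20]


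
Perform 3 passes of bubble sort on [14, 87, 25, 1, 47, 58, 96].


Initial: [14, 87, 25, 1, 47, 58, 96]
Pass 1: [14, 25, 1, 47, 58, 87, 96] (4 swaps)
Pass 2: [14, 1, 25, 47, 58, 87, 96] (1 swaps)
Pass 3: [1, 14, 25, 47, 58, 87, 96] (1 swaps)

After 3 passes: [1, 14, 25, 47, 58, 87, 96]


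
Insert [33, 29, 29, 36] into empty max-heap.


Insert 33: [33]
Insert 29: [33, 29]
Insert 29: [33, 29, 29]
Insert 36: [36, 33, 29, 29]

Final heap: [36, 33, 29, 29]


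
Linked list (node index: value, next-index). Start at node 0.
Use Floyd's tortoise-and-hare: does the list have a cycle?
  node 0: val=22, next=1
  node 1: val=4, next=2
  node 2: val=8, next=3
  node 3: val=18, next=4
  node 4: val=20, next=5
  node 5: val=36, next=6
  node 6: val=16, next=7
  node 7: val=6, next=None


Floyd's tortoise (slow, +1) and hare (fast, +2):
  init: slow=0, fast=0
  step 1: slow=1, fast=2
  step 2: slow=2, fast=4
  step 3: slow=3, fast=6
  step 4: fast 6->7->None, no cycle

Cycle: no


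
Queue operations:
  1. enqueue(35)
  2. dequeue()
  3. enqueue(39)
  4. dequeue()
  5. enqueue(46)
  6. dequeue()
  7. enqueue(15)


enqueue(35) -> [35]
dequeue()->35, []
enqueue(39) -> [39]
dequeue()->39, []
enqueue(46) -> [46]
dequeue()->46, []
enqueue(15) -> [15]

Final queue: [15]


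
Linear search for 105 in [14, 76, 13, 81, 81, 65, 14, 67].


i=0: 14!=105
i=1: 76!=105
i=2: 13!=105
i=3: 81!=105
i=4: 81!=105
i=5: 65!=105
i=6: 14!=105
i=7: 67!=105

Not found, 8 comps


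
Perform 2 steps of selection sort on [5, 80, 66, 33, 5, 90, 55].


Initial: [5, 80, 66, 33, 5, 90, 55]
Step 1: min=5 at 0
  Swap: [5, 80, 66, 33, 5, 90, 55]
Step 2: min=5 at 4
  Swap: [5, 5, 66, 33, 80, 90, 55]

After 2 steps: [5, 5, 66, 33, 80, 90, 55]


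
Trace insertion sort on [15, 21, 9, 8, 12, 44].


Initial: [15, 21, 9, 8, 12, 44]
Insert 21: [15, 21, 9, 8, 12, 44]
Insert 9: [9, 15, 21, 8, 12, 44]
Insert 8: [8, 9, 15, 21, 12, 44]
Insert 12: [8, 9, 12, 15, 21, 44]
Insert 44: [8, 9, 12, 15, 21, 44]

Sorted: [8, 9, 12, 15, 21, 44]


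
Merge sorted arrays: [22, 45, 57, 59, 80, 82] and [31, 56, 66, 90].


Take 22 from A
Take 31 from B
Take 45 from A
Take 56 from B
Take 57 from A
Take 59 from A
Take 66 from B
Take 80 from A
Take 82 from A

Merged: [22, 31, 45, 56, 57, 59, 66, 80, 82, 90]


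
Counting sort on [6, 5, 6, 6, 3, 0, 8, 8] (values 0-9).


Input: [6, 5, 6, 6, 3, 0, 8, 8]
Counts: [1, 0, 0, 1, 0, 1, 3, 0, 2, 0]

Sorted: [0, 3, 5, 6, 6, 6, 8, 8]


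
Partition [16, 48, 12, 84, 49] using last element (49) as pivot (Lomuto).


Pivot: 49
  16 <= 49: advance i (no swap)
  48 <= 49: advance i (no swap)
  12 <= 49: advance i (no swap)
Place pivot at 3: [16, 48, 12, 49, 84]

Partitioned: [16, 48, 12, 49, 84]


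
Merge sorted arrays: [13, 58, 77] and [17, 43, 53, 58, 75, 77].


Take 13 from A
Take 17 from B
Take 43 from B
Take 53 from B
Take 58 from A
Take 58 from B
Take 75 from B
Take 77 from A

Merged: [13, 17, 43, 53, 58, 58, 75, 77, 77]


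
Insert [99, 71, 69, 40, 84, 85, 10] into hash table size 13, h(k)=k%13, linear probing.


Insert 99: h=8 -> slot 8
Insert 71: h=6 -> slot 6
Insert 69: h=4 -> slot 4
Insert 40: h=1 -> slot 1
Insert 84: h=6, 1 probes -> slot 7
Insert 85: h=7, 2 probes -> slot 9
Insert 10: h=10 -> slot 10

Table: [None, 40, None, None, 69, None, 71, 84, 99, 85, 10, None, None]


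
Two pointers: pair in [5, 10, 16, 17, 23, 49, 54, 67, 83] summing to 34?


lo=0(5)+hi=8(83)=88
lo=0(5)+hi=7(67)=72
lo=0(5)+hi=6(54)=59
lo=0(5)+hi=5(49)=54
lo=0(5)+hi=4(23)=28
lo=1(10)+hi=4(23)=33
lo=2(16)+hi=4(23)=39
lo=2(16)+hi=3(17)=33

No pair found


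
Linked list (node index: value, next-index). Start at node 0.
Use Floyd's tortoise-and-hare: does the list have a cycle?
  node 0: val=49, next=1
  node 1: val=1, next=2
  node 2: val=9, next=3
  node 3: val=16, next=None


Floyd's tortoise (slow, +1) and hare (fast, +2):
  init: slow=0, fast=0
  step 1: slow=1, fast=2
  step 2: fast 2->3->None, no cycle

Cycle: no


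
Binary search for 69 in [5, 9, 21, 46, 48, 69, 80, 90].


Step 1: lo=0, hi=7, mid=3, val=46
Step 2: lo=4, hi=7, mid=5, val=69

Found at index 5


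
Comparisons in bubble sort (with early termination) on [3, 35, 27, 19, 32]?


Algorithm: bubble sort (with early termination)
Input: [3, 35, 27, 19, 32]
Sorted: [3, 19, 27, 32, 35]

9


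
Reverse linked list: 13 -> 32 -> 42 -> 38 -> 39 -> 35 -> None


Step 1: curr=13, set curr.next=prev(None) | reversed so far: 13
Step 2: curr=32, set curr.next=prev(13) | reversed so far: 32 -> 13
Step 3: curr=42, set curr.next=prev(32) | reversed so far: 42 -> 32 -> 13
Step 4: curr=38, set curr.next=prev(42) | reversed so far: 38 -> 42 -> 32 -> 13
Step 5: curr=39, set curr.next=prev(38) | reversed so far: 39 -> 38 -> 42 -> 32 -> 13
Step 6: curr=35, set curr.next=prev(39) | reversed so far: 35 -> 39 -> 38 -> 42 -> 32 -> 13

35 -> 39 -> 38 -> 42 -> 32 -> 13 -> None


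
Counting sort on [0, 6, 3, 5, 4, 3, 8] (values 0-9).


Input: [0, 6, 3, 5, 4, 3, 8]
Counts: [1, 0, 0, 2, 1, 1, 1, 0, 1, 0]

Sorted: [0, 3, 3, 4, 5, 6, 8]


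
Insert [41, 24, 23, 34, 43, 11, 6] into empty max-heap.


Insert 41: [41]
Insert 24: [41, 24]
Insert 23: [41, 24, 23]
Insert 34: [41, 34, 23, 24]
Insert 43: [43, 41, 23, 24, 34]
Insert 11: [43, 41, 23, 24, 34, 11]
Insert 6: [43, 41, 23, 24, 34, 11, 6]

Final heap: [43, 41, 23, 24, 34, 11, 6]


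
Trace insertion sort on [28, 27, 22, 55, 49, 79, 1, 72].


Initial: [28, 27, 22, 55, 49, 79, 1, 72]
Insert 27: [27, 28, 22, 55, 49, 79, 1, 72]
Insert 22: [22, 27, 28, 55, 49, 79, 1, 72]
Insert 55: [22, 27, 28, 55, 49, 79, 1, 72]
Insert 49: [22, 27, 28, 49, 55, 79, 1, 72]
Insert 79: [22, 27, 28, 49, 55, 79, 1, 72]
Insert 1: [1, 22, 27, 28, 49, 55, 79, 72]
Insert 72: [1, 22, 27, 28, 49, 55, 72, 79]

Sorted: [1, 22, 27, 28, 49, 55, 72, 79]


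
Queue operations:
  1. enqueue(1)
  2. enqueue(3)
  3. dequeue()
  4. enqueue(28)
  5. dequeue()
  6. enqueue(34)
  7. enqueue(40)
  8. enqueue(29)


enqueue(1) -> [1]
enqueue(3) -> [1, 3]
dequeue()->1, [3]
enqueue(28) -> [3, 28]
dequeue()->3, [28]
enqueue(34) -> [28, 34]
enqueue(40) -> [28, 34, 40]
enqueue(29) -> [28, 34, 40, 29]

Final queue: [28, 34, 40, 29]


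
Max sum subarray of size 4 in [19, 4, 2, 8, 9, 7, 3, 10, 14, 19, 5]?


[0:4]: 33
[1:5]: 23
[2:6]: 26
[3:7]: 27
[4:8]: 29
[5:9]: 34
[6:10]: 46
[7:11]: 48

Max: 48 at [7:11]


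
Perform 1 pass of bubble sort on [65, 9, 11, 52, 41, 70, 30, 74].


Initial: [65, 9, 11, 52, 41, 70, 30, 74]
Pass 1: [9, 11, 52, 41, 65, 30, 70, 74] (5 swaps)

After 1 pass: [9, 11, 52, 41, 65, 30, 70, 74]


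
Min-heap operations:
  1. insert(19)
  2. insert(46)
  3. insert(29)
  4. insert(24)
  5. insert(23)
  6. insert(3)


insert(19) -> [19]
insert(46) -> [19, 46]
insert(29) -> [19, 46, 29]
insert(24) -> [19, 24, 29, 46]
insert(23) -> [19, 23, 29, 46, 24]
insert(3) -> [3, 23, 19, 46, 24, 29]

Final heap: [3, 23, 19, 46, 24, 29]


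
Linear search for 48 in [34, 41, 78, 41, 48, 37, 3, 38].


i=0: 34!=48
i=1: 41!=48
i=2: 78!=48
i=3: 41!=48
i=4: 48==48 found!

Found at 4, 5 comps


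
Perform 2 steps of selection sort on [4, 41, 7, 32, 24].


Initial: [4, 41, 7, 32, 24]
Step 1: min=4 at 0
  Swap: [4, 41, 7, 32, 24]
Step 2: min=7 at 2
  Swap: [4, 7, 41, 32, 24]

After 2 steps: [4, 7, 41, 32, 24]


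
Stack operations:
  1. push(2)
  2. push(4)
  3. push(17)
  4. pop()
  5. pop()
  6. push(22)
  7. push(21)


push(2) -> [2]
push(4) -> [2, 4]
push(17) -> [2, 4, 17]
pop()->17, [2, 4]
pop()->4, [2]
push(22) -> [2, 22]
push(21) -> [2, 22, 21]

Final stack: [2, 22, 21]


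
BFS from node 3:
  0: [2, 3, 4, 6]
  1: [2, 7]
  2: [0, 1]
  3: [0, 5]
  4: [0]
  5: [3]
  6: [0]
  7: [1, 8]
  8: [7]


Visit 3, enqueue [0, 5]
Visit 0, enqueue [2, 4, 6]
Visit 5, enqueue []
Visit 2, enqueue [1]
Visit 4, enqueue []
Visit 6, enqueue []
Visit 1, enqueue [7]
Visit 7, enqueue [8]
Visit 8, enqueue []

BFS order: [3, 0, 5, 2, 4, 6, 1, 7, 8]


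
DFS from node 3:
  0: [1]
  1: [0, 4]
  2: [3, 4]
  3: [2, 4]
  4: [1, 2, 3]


Visit 3, push [4, 2]
Visit 2, push [4]
Visit 4, push [1]
Visit 1, push [0]
Visit 0, push []

DFS order: [3, 2, 4, 1, 0]


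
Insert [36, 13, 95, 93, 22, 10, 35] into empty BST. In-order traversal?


Insert 36: root
Insert 13: L from 36
Insert 95: R from 36
Insert 93: R from 36 -> L from 95
Insert 22: L from 36 -> R from 13
Insert 10: L from 36 -> L from 13
Insert 35: L from 36 -> R from 13 -> R from 22

In-order: [10, 13, 22, 35, 36, 93, 95]


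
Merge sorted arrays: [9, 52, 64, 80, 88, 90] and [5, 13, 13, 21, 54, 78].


Take 5 from B
Take 9 from A
Take 13 from B
Take 13 from B
Take 21 from B
Take 52 from A
Take 54 from B
Take 64 from A
Take 78 from B

Merged: [5, 9, 13, 13, 21, 52, 54, 64, 78, 80, 88, 90]


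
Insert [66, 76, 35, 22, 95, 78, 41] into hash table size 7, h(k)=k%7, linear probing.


Insert 66: h=3 -> slot 3
Insert 76: h=6 -> slot 6
Insert 35: h=0 -> slot 0
Insert 22: h=1 -> slot 1
Insert 95: h=4 -> slot 4
Insert 78: h=1, 1 probes -> slot 2
Insert 41: h=6, 6 probes -> slot 5

Table: [35, 22, 78, 66, 95, 41, 76]


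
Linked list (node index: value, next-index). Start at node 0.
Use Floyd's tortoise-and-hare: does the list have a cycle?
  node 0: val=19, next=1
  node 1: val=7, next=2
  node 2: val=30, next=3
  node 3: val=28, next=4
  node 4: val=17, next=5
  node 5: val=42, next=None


Floyd's tortoise (slow, +1) and hare (fast, +2):
  init: slow=0, fast=0
  step 1: slow=1, fast=2
  step 2: slow=2, fast=4
  step 3: fast 4->5->None, no cycle

Cycle: no


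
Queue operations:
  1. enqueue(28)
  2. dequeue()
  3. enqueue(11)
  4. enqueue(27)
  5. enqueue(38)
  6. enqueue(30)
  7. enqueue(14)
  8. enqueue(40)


enqueue(28) -> [28]
dequeue()->28, []
enqueue(11) -> [11]
enqueue(27) -> [11, 27]
enqueue(38) -> [11, 27, 38]
enqueue(30) -> [11, 27, 38, 30]
enqueue(14) -> [11, 27, 38, 30, 14]
enqueue(40) -> [11, 27, 38, 30, 14, 40]

Final queue: [11, 27, 38, 30, 14, 40]


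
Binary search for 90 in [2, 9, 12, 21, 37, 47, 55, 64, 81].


Step 1: lo=0, hi=8, mid=4, val=37
Step 2: lo=5, hi=8, mid=6, val=55
Step 3: lo=7, hi=8, mid=7, val=64
Step 4: lo=8, hi=8, mid=8, val=81

Not found


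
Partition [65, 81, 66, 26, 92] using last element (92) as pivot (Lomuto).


Pivot: 92
  65 <= 92: advance i (no swap)
  81 <= 92: advance i (no swap)
  66 <= 92: advance i (no swap)
  26 <= 92: advance i (no swap)
Place pivot at 4: [65, 81, 66, 26, 92]

Partitioned: [65, 81, 66, 26, 92]


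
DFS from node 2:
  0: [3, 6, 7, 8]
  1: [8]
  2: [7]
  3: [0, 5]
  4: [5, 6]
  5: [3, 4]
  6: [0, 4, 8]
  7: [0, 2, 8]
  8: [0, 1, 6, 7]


Visit 2, push [7]
Visit 7, push [8, 0]
Visit 0, push [8, 6, 3]
Visit 3, push [5]
Visit 5, push [4]
Visit 4, push [6]
Visit 6, push [8]
Visit 8, push [1]
Visit 1, push []

DFS order: [2, 7, 0, 3, 5, 4, 6, 8, 1]


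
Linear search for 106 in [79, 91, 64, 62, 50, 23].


i=0: 79!=106
i=1: 91!=106
i=2: 64!=106
i=3: 62!=106
i=4: 50!=106
i=5: 23!=106

Not found, 6 comps


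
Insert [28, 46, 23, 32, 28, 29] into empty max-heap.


Insert 28: [28]
Insert 46: [46, 28]
Insert 23: [46, 28, 23]
Insert 32: [46, 32, 23, 28]
Insert 28: [46, 32, 23, 28, 28]
Insert 29: [46, 32, 29, 28, 28, 23]

Final heap: [46, 32, 29, 28, 28, 23]


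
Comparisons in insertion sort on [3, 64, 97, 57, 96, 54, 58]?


Algorithm: insertion sort
Input: [3, 64, 97, 57, 96, 54, 58]
Sorted: [3, 54, 57, 58, 64, 96, 97]

16


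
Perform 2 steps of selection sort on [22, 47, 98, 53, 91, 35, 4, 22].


Initial: [22, 47, 98, 53, 91, 35, 4, 22]
Step 1: min=4 at 6
  Swap: [4, 47, 98, 53, 91, 35, 22, 22]
Step 2: min=22 at 6
  Swap: [4, 22, 98, 53, 91, 35, 47, 22]

After 2 steps: [4, 22, 98, 53, 91, 35, 47, 22]


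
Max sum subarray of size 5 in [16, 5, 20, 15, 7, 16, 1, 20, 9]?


[0:5]: 63
[1:6]: 63
[2:7]: 59
[3:8]: 59
[4:9]: 53

Max: 63 at [0:5]


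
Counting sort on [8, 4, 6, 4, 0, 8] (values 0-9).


Input: [8, 4, 6, 4, 0, 8]
Counts: [1, 0, 0, 0, 2, 0, 1, 0, 2, 0]

Sorted: [0, 4, 4, 6, 8, 8]


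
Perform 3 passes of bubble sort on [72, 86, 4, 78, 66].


Initial: [72, 86, 4, 78, 66]
Pass 1: [72, 4, 78, 66, 86] (3 swaps)
Pass 2: [4, 72, 66, 78, 86] (2 swaps)
Pass 3: [4, 66, 72, 78, 86] (1 swaps)

After 3 passes: [4, 66, 72, 78, 86]


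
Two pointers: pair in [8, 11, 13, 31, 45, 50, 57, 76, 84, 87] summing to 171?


lo=0(8)+hi=9(87)=95
lo=1(11)+hi=9(87)=98
lo=2(13)+hi=9(87)=100
lo=3(31)+hi=9(87)=118
lo=4(45)+hi=9(87)=132
lo=5(50)+hi=9(87)=137
lo=6(57)+hi=9(87)=144
lo=7(76)+hi=9(87)=163
lo=8(84)+hi=9(87)=171

Yes: 84+87=171


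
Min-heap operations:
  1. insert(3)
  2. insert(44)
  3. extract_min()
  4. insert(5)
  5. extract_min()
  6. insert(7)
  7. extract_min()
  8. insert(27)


insert(3) -> [3]
insert(44) -> [3, 44]
extract_min()->3, [44]
insert(5) -> [5, 44]
extract_min()->5, [44]
insert(7) -> [7, 44]
extract_min()->7, [44]
insert(27) -> [27, 44]

Final heap: [27, 44]


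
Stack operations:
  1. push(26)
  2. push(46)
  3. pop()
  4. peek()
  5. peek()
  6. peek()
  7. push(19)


push(26) -> [26]
push(46) -> [26, 46]
pop()->46, [26]
peek()->26
peek()->26
peek()->26
push(19) -> [26, 19]

Final stack: [26, 19]


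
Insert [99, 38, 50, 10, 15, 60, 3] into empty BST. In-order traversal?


Insert 99: root
Insert 38: L from 99
Insert 50: L from 99 -> R from 38
Insert 10: L from 99 -> L from 38
Insert 15: L from 99 -> L from 38 -> R from 10
Insert 60: L from 99 -> R from 38 -> R from 50
Insert 3: L from 99 -> L from 38 -> L from 10

In-order: [3, 10, 15, 38, 50, 60, 99]


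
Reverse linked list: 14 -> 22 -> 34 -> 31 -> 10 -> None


Step 1: curr=14, set curr.next=prev(None) | reversed so far: 14
Step 2: curr=22, set curr.next=prev(14) | reversed so far: 22 -> 14
Step 3: curr=34, set curr.next=prev(22) | reversed so far: 34 -> 22 -> 14
Step 4: curr=31, set curr.next=prev(34) | reversed so far: 31 -> 34 -> 22 -> 14
Step 5: curr=10, set curr.next=prev(31) | reversed so far: 10 -> 31 -> 34 -> 22 -> 14

10 -> 31 -> 34 -> 22 -> 14 -> None


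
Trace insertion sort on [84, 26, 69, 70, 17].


Initial: [84, 26, 69, 70, 17]
Insert 26: [26, 84, 69, 70, 17]
Insert 69: [26, 69, 84, 70, 17]
Insert 70: [26, 69, 70, 84, 17]
Insert 17: [17, 26, 69, 70, 84]

Sorted: [17, 26, 69, 70, 84]


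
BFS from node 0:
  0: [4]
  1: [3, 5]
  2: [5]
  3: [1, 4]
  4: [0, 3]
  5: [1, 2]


Visit 0, enqueue [4]
Visit 4, enqueue [3]
Visit 3, enqueue [1]
Visit 1, enqueue [5]
Visit 5, enqueue [2]
Visit 2, enqueue []

BFS order: [0, 4, 3, 1, 5, 2]


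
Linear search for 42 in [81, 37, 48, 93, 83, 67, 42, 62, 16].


i=0: 81!=42
i=1: 37!=42
i=2: 48!=42
i=3: 93!=42
i=4: 83!=42
i=5: 67!=42
i=6: 42==42 found!

Found at 6, 7 comps


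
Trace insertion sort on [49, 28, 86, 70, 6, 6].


Initial: [49, 28, 86, 70, 6, 6]
Insert 28: [28, 49, 86, 70, 6, 6]
Insert 86: [28, 49, 86, 70, 6, 6]
Insert 70: [28, 49, 70, 86, 6, 6]
Insert 6: [6, 28, 49, 70, 86, 6]
Insert 6: [6, 6, 28, 49, 70, 86]

Sorted: [6, 6, 28, 49, 70, 86]


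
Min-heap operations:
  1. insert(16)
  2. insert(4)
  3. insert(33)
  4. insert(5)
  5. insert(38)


insert(16) -> [16]
insert(4) -> [4, 16]
insert(33) -> [4, 16, 33]
insert(5) -> [4, 5, 33, 16]
insert(38) -> [4, 5, 33, 16, 38]

Final heap: [4, 5, 33, 16, 38]


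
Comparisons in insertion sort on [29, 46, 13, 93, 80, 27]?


Algorithm: insertion sort
Input: [29, 46, 13, 93, 80, 27]
Sorted: [13, 27, 29, 46, 80, 93]

11
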